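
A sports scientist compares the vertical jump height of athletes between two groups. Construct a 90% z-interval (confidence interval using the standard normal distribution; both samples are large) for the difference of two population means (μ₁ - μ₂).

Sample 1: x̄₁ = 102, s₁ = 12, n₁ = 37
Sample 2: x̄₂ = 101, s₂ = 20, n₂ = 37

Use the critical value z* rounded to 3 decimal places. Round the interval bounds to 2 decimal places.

Both samples are large (n₁ = 37 ≥ 30, n₂ = 37 ≥ 30), so a z-interval for the difference of means applies.

Point estimate: x̄₁ - x̄₂ = 102 - 101 = 1

Standard error: SE = √(s₁²/n₁ + s₂²/n₂)
= √(12²/37 + 20²/37)
= √(3.891892 + 10.810811)
= 3.834410

For 90% confidence, z* = 1.645 (from standard normal table)
Margin of error: E = z* × SE = 1.645 × 3.834410 = 6.3076

Z-interval: (x̄₁ - x̄₂) ± E = 1 ± 6.3076 = (-5.3076, 7.3076)

Rounded to 2 decimal places:

(-5.31, 7.31)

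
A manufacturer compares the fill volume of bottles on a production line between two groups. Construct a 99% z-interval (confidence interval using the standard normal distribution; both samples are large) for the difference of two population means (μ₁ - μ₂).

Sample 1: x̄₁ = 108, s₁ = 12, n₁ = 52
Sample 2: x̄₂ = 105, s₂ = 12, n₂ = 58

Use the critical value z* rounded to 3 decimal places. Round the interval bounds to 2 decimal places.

Both samples are large (n₁ = 52 ≥ 30, n₂ = 58 ≥ 30), so a z-interval for the difference of means applies.

Point estimate: x̄₁ - x̄₂ = 108 - 105 = 3

Standard error: SE = √(s₁²/n₁ + s₂²/n₂)
= √(12²/52 + 12²/58)
= √(2.769231 + 2.482759)
= 2.291722

For 99% confidence, z* = 2.576 (from standard normal table)
Margin of error: E = z* × SE = 2.576 × 2.291722 = 5.9035

Z-interval: (x̄₁ - x̄₂) ± E = 3 ± 5.9035 = (-2.9035, 8.9035)

Rounded to 2 decimal places:

(-2.90, 8.90)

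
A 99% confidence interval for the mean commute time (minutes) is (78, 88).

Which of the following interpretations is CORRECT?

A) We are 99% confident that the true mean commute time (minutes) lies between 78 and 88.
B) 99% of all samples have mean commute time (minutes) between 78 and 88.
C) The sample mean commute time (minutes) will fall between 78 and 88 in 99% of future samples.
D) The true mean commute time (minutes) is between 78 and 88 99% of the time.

A confidence interval represents our confidence in the procedure, not a probability statement about the parameter.

Key concept: If we repeated this sampling process many times and computed a 99% CI each time, about 99% of those intervals would contain the true population parameter.

For this specific interval (78, 88):
- Midpoint (point estimate): 83
- Margin of error: 5

The correct interpretation is the one stating confidence that the true parameter lies in the interval — option A.

A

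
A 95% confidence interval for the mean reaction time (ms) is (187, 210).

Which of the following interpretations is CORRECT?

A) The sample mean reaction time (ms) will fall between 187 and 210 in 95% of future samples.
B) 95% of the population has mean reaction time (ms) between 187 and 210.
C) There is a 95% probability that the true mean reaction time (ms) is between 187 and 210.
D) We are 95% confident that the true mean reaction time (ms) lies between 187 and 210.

A confidence interval represents our confidence in the procedure, not a probability statement about the parameter.

Key concept: If we repeated this sampling process many times and computed a 95% CI each time, about 95% of those intervals would contain the true population parameter.

For this specific interval (187, 210):
- Midpoint (point estimate): 198.5
- Margin of error: 11.5

The correct interpretation is the one stating confidence that the true parameter lies in the interval — option D.

D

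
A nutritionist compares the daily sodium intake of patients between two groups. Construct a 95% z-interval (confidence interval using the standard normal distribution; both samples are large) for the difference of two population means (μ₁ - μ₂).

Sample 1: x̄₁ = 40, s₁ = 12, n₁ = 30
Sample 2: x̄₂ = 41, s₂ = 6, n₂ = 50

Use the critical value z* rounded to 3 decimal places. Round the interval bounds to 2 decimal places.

Both samples are large (n₁ = 30 ≥ 30, n₂ = 50 ≥ 30), so a z-interval for the difference of means applies.

Point estimate: x̄₁ - x̄₂ = 40 - 41 = -1

Standard error: SE = √(s₁²/n₁ + s₂²/n₂)
= √(12²/30 + 6²/50)
= √(4.8000000 + 0.7200000)
= 2.3494680

For 95% confidence, z* = 1.96 (from standard normal table)
Margin of error: E = z* × SE = 1.96 × 2.3494680 = 4.60496

Z-interval: (x̄₁ - x̄₂) ± E = -1 ± 4.60496 = (-5.60496, 3.60496)

Rounded to 2 decimal places:

(-5.60, 3.60)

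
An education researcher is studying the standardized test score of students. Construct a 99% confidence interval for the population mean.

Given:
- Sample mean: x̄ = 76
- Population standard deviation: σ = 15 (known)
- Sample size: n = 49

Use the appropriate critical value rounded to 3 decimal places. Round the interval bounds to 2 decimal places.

The population standard deviation σ is known, so use a z-interval (standard normal critical value).

For 99% confidence, z* = 2.576 (from standard normal table)

Standard error: SE = σ/√n = 15/√49 = 2.142857

Margin of error: E = z* × SE = 2.576 × 2.142857 = 5.5200

Z-interval: x̄ ± E = 76 ± 5.5200 = (70.4800, 81.5200)

Rounded to 2 decimal places:

(70.48, 81.52)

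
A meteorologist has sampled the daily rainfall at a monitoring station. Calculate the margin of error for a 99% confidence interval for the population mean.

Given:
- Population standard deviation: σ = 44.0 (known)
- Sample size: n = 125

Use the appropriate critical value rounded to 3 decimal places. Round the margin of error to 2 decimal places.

The population standard deviation σ is known, so use the z-interval margin of error formula.

For 99% confidence, z* = 2.576 (from standard normal table)

Margin of error formula for z-interval: E = z* × σ/√n

E = 2.576 × 44.0/√125
  = 2.576 × 3.935480
  = 10.1378

Rounded to 2 decimal places:

10.14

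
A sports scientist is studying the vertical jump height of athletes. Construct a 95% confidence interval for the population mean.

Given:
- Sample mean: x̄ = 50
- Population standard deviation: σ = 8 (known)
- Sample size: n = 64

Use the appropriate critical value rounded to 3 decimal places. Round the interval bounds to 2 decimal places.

The population standard deviation σ is known, so use a z-interval (standard normal critical value).

For 95% confidence, z* = 1.96 (from standard normal table)

Standard error: SE = σ/√n = 8/√64 = 1.000000

Margin of error: E = z* × SE = 1.96 × 1.000000 = 1.9600

Z-interval: x̄ ± E = 50 ± 1.9600 = (48.0400, 51.9600)

Rounded to 2 decimal places:

(48.04, 51.96)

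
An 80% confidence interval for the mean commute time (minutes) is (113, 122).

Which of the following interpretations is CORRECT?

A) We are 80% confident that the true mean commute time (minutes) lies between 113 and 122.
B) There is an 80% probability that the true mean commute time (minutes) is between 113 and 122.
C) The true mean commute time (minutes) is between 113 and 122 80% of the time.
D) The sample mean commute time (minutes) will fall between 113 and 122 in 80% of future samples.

A confidence interval represents our confidence in the procedure, not a probability statement about the parameter.

Key concept: If we repeated this sampling process many times and computed an 80% CI each time, about 80% of those intervals would contain the true population parameter.

For this specific interval (113, 122):
- Midpoint (point estimate): 117.5
- Margin of error: 4.5

The correct interpretation is the one stating confidence that the true parameter lies in the interval — option A.

A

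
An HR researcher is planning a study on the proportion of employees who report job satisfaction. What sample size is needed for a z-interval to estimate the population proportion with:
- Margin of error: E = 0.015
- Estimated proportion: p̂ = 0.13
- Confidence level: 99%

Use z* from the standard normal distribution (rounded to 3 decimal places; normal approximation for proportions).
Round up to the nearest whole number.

Using z* for proportion z-interval (normal approximation).

For 99% confidence, z* = 2.576 (from standard normal table)

Sample size formula for proportion z-interval: n = z*²p̂(1-p̂)/E²

n = 2.576² × 0.13 × 0.87 / 0.015²
  = 6.635776 × 0.1131 / 0.000225
  = 3335.5834

Round up to the nearest whole number: n = 3336

3336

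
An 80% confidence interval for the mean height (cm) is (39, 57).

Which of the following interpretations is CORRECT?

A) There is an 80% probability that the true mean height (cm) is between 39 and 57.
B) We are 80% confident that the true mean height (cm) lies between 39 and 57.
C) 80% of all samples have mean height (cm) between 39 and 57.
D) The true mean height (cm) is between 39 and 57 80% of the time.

A confidence interval represents our confidence in the procedure, not a probability statement about the parameter.

Key concept: If we repeated this sampling process many times and computed an 80% CI each time, about 80% of those intervals would contain the true population parameter.

For this specific interval (39, 57):
- Midpoint (point estimate): 48
- Margin of error: 9

The correct interpretation is the one stating confidence that the true parameter lies in the interval — option B.

B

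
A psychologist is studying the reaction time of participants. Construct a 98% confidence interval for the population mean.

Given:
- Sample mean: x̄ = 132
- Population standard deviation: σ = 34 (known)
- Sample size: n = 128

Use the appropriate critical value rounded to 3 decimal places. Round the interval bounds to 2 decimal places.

The population standard deviation σ is known, so use a z-interval (standard normal critical value).

For 98% confidence, z* = 2.326 (from standard normal table)

Standard error: SE = σ/√n = 34/√128 = 3.005204

Margin of error: E = z* × SE = 2.326 × 3.005204 = 6.9901

Z-interval: x̄ ± E = 132 ± 6.9901 = (125.0099, 138.9901)

Rounded to 2 decimal places:

(125.01, 138.99)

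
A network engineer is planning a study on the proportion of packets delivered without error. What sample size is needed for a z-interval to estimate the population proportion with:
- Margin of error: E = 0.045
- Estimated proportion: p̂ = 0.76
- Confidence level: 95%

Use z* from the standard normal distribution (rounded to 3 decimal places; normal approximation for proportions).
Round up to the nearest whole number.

Using z* for proportion z-interval (normal approximation).

For 95% confidence, z* = 1.96 (from standard normal table)

Sample size formula for proportion z-interval: n = z*²p̂(1-p̂)/E²

n = 1.96² × 0.76 × 0.24 / 0.045²
  = 3.8416 × 0.1824 / 0.002025
  = 346.0286

Round up to the nearest whole number: n = 347

347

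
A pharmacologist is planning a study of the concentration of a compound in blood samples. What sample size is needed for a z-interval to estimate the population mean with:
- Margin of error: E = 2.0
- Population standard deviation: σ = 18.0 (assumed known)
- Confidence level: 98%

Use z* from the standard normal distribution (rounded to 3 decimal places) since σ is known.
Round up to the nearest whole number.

Using z* since population σ is known (z-interval formula).

For 98% confidence, z* = 2.326 (from standard normal table)

Sample size formula for z-interval: n = (z*σ/E)²

n = (2.326 × 18.0 / 2.0)²
  = (20.934000)²
  = 438.2324

Round up to the nearest whole number: n = 439

439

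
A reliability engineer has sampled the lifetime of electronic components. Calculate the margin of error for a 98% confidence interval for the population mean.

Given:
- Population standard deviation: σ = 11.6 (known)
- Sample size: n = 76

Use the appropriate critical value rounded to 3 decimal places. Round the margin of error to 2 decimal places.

The population standard deviation σ is known, so use the z-interval margin of error formula.

For 98% confidence, z* = 2.326 (from standard normal table)

Margin of error formula for z-interval: E = z* × σ/√n

E = 2.326 × 11.6/√76
  = 2.326 × 1.330611
  = 3.0950

Rounded to 2 decimal places:

3.10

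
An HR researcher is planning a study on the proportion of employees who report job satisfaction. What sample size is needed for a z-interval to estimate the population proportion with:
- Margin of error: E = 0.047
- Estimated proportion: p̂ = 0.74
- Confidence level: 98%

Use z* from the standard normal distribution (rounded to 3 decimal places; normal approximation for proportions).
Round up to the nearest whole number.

Using z* for proportion z-interval (normal approximation).

For 98% confidence, z* = 2.326 (from standard normal table)

Sample size formula for proportion z-interval: n = z*²p̂(1-p̂)/E²

n = 2.326² × 0.74 × 0.26 / 0.047²
  = 5.410276 × 0.1924 / 0.002209
  = 471.2255

Round up to the nearest whole number: n = 472

472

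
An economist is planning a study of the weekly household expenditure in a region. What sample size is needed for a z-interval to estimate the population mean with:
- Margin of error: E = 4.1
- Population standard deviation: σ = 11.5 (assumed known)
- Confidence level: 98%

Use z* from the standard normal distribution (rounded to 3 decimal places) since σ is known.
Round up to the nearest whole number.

Using z* since population σ is known (z-interval formula).

For 98% confidence, z* = 2.326 (from standard normal table)

Sample size formula for z-interval: n = (z*σ/E)²

n = (2.326 × 11.5 / 4.1)²
  = (6.524146)²
  = 42.5645

Round up to the nearest whole number: n = 43

43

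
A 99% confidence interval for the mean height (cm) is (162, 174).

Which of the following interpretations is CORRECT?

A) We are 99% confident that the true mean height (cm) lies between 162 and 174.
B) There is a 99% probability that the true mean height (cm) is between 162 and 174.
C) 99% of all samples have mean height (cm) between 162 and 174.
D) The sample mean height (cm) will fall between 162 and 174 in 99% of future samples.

A confidence interval represents our confidence in the procedure, not a probability statement about the parameter.

Key concept: If we repeated this sampling process many times and computed a 99% CI each time, about 99% of those intervals would contain the true population parameter.

For this specific interval (162, 174):
- Midpoint (point estimate): 168
- Margin of error: 6

The correct interpretation is the one stating confidence that the true parameter lies in the interval — option A.

A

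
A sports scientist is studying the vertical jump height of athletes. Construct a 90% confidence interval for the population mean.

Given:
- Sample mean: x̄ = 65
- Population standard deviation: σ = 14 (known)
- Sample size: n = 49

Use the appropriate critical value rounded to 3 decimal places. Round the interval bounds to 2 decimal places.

The population standard deviation σ is known, so use a z-interval (standard normal critical value).

For 90% confidence, z* = 1.645 (from standard normal table)

Standard error: SE = σ/√n = 14/√49 = 2.000000

Margin of error: E = z* × SE = 1.645 × 2.000000 = 3.2900

Z-interval: x̄ ± E = 65 ± 3.2900 = (61.7100, 68.2900)

Rounded to 2 decimal places:

(61.71, 68.29)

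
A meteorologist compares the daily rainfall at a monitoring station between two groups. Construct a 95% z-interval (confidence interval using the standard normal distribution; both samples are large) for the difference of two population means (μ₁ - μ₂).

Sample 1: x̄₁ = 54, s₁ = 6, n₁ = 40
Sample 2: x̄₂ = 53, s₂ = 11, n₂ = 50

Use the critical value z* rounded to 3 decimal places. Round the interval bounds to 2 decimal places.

Both samples are large (n₁ = 40 ≥ 30, n₂ = 50 ≥ 30), so a z-interval for the difference of means applies.

Point estimate: x̄₁ - x̄₂ = 54 - 53 = 1

Standard error: SE = √(s₁²/n₁ + s₂²/n₂)
= √(6²/40 + 11²/50)
= √(0.900000 + 2.420000)
= 1.822087

For 95% confidence, z* = 1.96 (from standard normal table)
Margin of error: E = z* × SE = 1.96 × 1.822087 = 3.5713

Z-interval: (x̄₁ - x̄₂) ± E = 1 ± 3.5713 = (-2.5713, 4.5713)

Rounded to 2 decimal places:

(-2.57, 4.57)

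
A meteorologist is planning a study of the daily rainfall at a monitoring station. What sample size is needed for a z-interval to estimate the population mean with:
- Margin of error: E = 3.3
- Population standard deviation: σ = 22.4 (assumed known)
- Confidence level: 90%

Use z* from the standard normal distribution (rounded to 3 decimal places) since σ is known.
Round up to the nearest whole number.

Using z* since population σ is known (z-interval formula).

For 90% confidence, z* = 1.645 (from standard normal table)

Sample size formula for z-interval: n = (z*σ/E)²

n = (1.645 × 22.4 / 3.3)²
  = (11.166061)²
  = 124.6809

Round up to the nearest whole number: n = 125

125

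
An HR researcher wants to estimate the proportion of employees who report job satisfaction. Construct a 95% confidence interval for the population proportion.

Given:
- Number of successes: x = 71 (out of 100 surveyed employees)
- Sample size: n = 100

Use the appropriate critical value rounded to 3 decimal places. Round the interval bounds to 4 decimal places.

Sample proportion: p̂ = 71/100 = 0.710000

Check conditions for normal approximation:
  np̂ = 71 ≥ 10 ✓
  n(1-p̂) = 29 ≥ 10 ✓

The sample is large enough, so use a z-interval (normal approximation) for the proportion.

For 95% confidence, z* = 1.96 (from standard normal table)

Standard error: SE = √(p̂(1-p̂)/n) = √(0.710000×0.290000/100) = 0.04537621

Margin of error: E = z* × SE = 1.96 × 0.04537621 = 0.088937

Z-interval: p̂ ± E = 0.710000 ± 0.088937 = (0.621063, 0.798937)

Rounded to 4 decimal places:

(0.6211, 0.7989)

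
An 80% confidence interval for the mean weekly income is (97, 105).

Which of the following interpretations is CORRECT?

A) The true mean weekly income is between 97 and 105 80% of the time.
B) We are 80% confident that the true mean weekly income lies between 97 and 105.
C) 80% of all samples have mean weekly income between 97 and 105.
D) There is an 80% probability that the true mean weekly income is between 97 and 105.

A confidence interval represents our confidence in the procedure, not a probability statement about the parameter.

Key concept: If we repeated this sampling process many times and computed an 80% CI each time, about 80% of those intervals would contain the true population parameter.

For this specific interval (97, 105):
- Midpoint (point estimate): 101
- Margin of error: 4

The correct interpretation is the one stating confidence that the true parameter lies in the interval — option B.

B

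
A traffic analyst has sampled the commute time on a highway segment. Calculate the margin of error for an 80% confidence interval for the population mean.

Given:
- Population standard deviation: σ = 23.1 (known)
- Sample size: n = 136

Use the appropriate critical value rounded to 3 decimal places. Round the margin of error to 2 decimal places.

The population standard deviation σ is known, so use the z-interval margin of error formula.

For 80% confidence, z* = 1.282 (from standard normal table)

Margin of error formula for z-interval: E = z* × σ/√n

E = 1.282 × 23.1/√136
  = 1.282 × 1.980809
  = 2.5394

Rounded to 2 decimal places:

2.54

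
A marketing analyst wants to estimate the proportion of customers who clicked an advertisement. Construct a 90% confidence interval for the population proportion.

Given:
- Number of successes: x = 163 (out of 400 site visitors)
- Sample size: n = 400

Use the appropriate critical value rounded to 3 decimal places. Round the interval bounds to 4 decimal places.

Sample proportion: p̂ = 163/400 = 0.407500

Check conditions for normal approximation:
  np̂ = 163 ≥ 10 ✓
  n(1-p̂) = 237 ≥ 10 ✓

The sample is large enough, so use a z-interval (normal approximation) for the proportion.

For 90% confidence, z* = 1.645 (from standard normal table)

Standard error: SE = √(p̂(1-p̂)/n) = √(0.407500×0.592500/400) = 0.02456846

Margin of error: E = z* × SE = 1.645 × 0.02456846 = 0.040415

Z-interval: p̂ ± E = 0.407500 ± 0.040415 = (0.367085, 0.447915)

Rounded to 4 decimal places:

(0.3671, 0.4479)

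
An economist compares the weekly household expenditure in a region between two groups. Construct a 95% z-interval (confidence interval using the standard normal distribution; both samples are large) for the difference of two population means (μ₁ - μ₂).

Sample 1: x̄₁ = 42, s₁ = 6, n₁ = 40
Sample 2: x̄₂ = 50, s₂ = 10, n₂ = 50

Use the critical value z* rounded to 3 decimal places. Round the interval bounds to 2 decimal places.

Both samples are large (n₁ = 40 ≥ 30, n₂ = 50 ≥ 30), so a z-interval for the difference of means applies.

Point estimate: x̄₁ - x̄₂ = 42 - 50 = -8

Standard error: SE = √(s₁²/n₁ + s₂²/n₂)
= √(6²/40 + 10²/50)
= √(0.900000 + 2.000000)
= 1.702939

For 95% confidence, z* = 1.96 (from standard normal table)
Margin of error: E = z* × SE = 1.96 × 1.702939 = 3.3378

Z-interval: (x̄₁ - x̄₂) ± E = -8 ± 3.3378 = (-11.3378, -4.6622)

Rounded to 2 decimal places:

(-11.34, -4.66)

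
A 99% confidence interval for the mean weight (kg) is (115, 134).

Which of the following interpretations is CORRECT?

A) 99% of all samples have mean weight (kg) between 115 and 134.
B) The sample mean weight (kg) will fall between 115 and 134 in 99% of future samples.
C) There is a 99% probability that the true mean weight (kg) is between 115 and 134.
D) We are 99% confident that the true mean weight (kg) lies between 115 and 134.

A confidence interval represents our confidence in the procedure, not a probability statement about the parameter.

Key concept: If we repeated this sampling process many times and computed a 99% CI each time, about 99% of those intervals would contain the true population parameter.

For this specific interval (115, 134):
- Midpoint (point estimate): 124.5
- Margin of error: 9.5

The correct interpretation is the one stating confidence that the true parameter lies in the interval — option D.

D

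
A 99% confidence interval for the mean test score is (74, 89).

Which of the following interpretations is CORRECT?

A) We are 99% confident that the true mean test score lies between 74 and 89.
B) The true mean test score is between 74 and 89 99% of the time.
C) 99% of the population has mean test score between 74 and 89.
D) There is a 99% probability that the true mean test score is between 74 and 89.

A confidence interval represents our confidence in the procedure, not a probability statement about the parameter.

Key concept: If we repeated this sampling process many times and computed a 99% CI each time, about 99% of those intervals would contain the true population parameter.

For this specific interval (74, 89):
- Midpoint (point estimate): 81.5
- Margin of error: 7.5

The correct interpretation is the one stating confidence that the true parameter lies in the interval — option A.

A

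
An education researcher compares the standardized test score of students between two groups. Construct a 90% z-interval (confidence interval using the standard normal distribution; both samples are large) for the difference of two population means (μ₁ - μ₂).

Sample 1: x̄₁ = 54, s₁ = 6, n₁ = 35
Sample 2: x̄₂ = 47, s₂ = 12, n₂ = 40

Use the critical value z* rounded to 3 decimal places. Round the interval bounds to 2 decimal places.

Both samples are large (n₁ = 35 ≥ 30, n₂ = 40 ≥ 30), so a z-interval for the difference of means applies.

Point estimate: x̄₁ - x̄₂ = 54 - 47 = 7

Standard error: SE = √(s₁²/n₁ + s₂²/n₂)
= √(6²/35 + 12²/40)
= √(1.028571 + 3.600000)
= 2.151411

For 90% confidence, z* = 1.645 (from standard normal table)
Margin of error: E = z* × SE = 1.645 × 2.151411 = 3.5391

Z-interval: (x̄₁ - x̄₂) ± E = 7 ± 3.5391 = (3.4609, 10.5391)

Rounded to 2 decimal places:

(3.46, 10.54)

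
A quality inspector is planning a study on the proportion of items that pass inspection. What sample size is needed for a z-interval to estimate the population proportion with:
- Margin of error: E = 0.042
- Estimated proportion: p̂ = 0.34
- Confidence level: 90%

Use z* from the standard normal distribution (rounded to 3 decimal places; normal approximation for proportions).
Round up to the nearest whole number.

Using z* for proportion z-interval (normal approximation).

For 90% confidence, z* = 1.645 (from standard normal table)

Sample size formula for proportion z-interval: n = z*²p̂(1-p̂)/E²

n = 1.645² × 0.34 × 0.66 / 0.042²
  = 2.706025 × 0.2244 / 0.001764
  = 344.2358

Round up to the nearest whole number: n = 345

345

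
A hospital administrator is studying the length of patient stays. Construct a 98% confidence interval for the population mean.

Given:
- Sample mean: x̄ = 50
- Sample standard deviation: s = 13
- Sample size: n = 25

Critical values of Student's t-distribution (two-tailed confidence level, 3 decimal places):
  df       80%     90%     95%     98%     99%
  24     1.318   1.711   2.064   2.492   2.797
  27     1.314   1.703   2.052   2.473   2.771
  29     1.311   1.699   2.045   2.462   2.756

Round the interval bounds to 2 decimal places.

The population standard deviation σ is unknown (only the sample standard deviation s is given), so use a t-interval with df = n - 1 = 25 - 1 = 24.

For 98% confidence with df = 24, t* = 2.492 (from t-table)

Standard error: SE = s/√n = 13/√25 = 2.600000

Margin of error: E = t* × SE = 2.492 × 2.600000 = 6.4792

T-interval: x̄ ± E = 50 ± 6.4792 = (43.5208, 56.4792)

Rounded to 2 decimal places:

(43.52, 56.48)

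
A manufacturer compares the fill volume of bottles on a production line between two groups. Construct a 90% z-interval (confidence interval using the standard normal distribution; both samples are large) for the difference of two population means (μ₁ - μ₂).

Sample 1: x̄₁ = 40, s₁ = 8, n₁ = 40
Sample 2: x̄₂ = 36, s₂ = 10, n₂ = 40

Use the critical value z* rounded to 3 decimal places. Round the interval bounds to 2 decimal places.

Both samples are large (n₁ = 40 ≥ 30, n₂ = 40 ≥ 30), so a z-interval for the difference of means applies.

Point estimate: x̄₁ - x̄₂ = 40 - 36 = 4

Standard error: SE = √(s₁²/n₁ + s₂²/n₂)
= √(8²/40 + 10²/40)
= √(1.600000 + 2.500000)
= 2.024846

For 90% confidence, z* = 1.645 (from standard normal table)
Margin of error: E = z* × SE = 1.645 × 2.024846 = 3.3309

Z-interval: (x̄₁ - x̄₂) ± E = 4 ± 3.3309 = (0.6691, 7.3309)

Rounded to 2 decimal places:

(0.67, 7.33)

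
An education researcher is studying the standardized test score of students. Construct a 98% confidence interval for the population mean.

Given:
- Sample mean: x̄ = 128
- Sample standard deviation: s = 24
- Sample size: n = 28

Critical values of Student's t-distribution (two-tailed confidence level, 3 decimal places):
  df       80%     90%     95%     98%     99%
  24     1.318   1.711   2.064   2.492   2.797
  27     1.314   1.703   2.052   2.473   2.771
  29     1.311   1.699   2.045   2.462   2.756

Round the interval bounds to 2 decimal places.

The population standard deviation σ is unknown (only the sample standard deviation s is given), so use a t-interval with df = n - 1 = 28 - 1 = 27.

For 98% confidence with df = 27, t* = 2.473 (from t-table)

Standard error: SE = s/√n = 24/√28 = 4.535574

Margin of error: E = t* × SE = 2.473 × 4.535574 = 11.2165

T-interval: x̄ ± E = 128 ± 11.2165 = (116.7835, 139.2165)

Rounded to 2 decimal places:

(116.78, 139.22)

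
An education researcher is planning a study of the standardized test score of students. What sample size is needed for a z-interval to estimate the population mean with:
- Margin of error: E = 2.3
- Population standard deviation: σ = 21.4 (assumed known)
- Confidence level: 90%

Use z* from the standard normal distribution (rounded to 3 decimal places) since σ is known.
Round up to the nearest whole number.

Using z* since population σ is known (z-interval formula).

For 90% confidence, z* = 1.645 (from standard normal table)

Sample size formula for z-interval: n = (z*σ/E)²

n = (1.645 × 21.4 / 2.3)²
  = (15.305652)²
  = 234.2630

Round up to the nearest whole number: n = 235

235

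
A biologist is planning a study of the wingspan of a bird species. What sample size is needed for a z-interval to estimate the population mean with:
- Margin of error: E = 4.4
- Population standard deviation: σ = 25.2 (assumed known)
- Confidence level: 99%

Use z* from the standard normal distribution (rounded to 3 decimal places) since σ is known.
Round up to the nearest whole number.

Using z* since population σ is known (z-interval formula).

For 99% confidence, z* = 2.576 (from standard normal table)

Sample size formula for z-interval: n = (z*σ/E)²

n = (2.576 × 25.2 / 4.4)²
  = (14.753455)²
  = 217.6644

Round up to the nearest whole number: n = 218

218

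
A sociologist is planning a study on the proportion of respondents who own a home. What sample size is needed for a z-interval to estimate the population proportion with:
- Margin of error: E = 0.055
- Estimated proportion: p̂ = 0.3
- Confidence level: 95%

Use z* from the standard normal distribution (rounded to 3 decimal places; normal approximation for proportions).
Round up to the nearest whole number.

Using z* for proportion z-interval (normal approximation).

For 95% confidence, z* = 1.96 (from standard normal table)

Sample size formula for proportion z-interval: n = z*²p̂(1-p̂)/E²

n = 1.96² × 0.3 × 0.7 / 0.055²
  = 3.8416 × 0.21 / 0.003025
  = 266.6896

Round up to the nearest whole number: n = 267

267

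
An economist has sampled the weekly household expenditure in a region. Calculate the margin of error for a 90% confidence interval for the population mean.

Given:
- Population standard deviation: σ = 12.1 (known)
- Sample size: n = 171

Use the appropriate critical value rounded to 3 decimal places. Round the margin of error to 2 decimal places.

The population standard deviation σ is known, so use the z-interval margin of error formula.

For 90% confidence, z* = 1.645 (from standard normal table)

Margin of error formula for z-interval: E = z* × σ/√n

E = 1.645 × 12.1/√171
  = 1.645 × 0.925310
  = 1.5221

Rounded to 2 decimal places:

1.52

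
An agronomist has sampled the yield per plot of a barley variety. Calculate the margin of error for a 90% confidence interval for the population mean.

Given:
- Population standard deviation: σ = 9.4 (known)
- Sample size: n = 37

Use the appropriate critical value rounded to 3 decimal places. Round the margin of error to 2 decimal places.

The population standard deviation σ is known, so use the z-interval margin of error formula.

For 90% confidence, z* = 1.645 (from standard normal table)

Margin of error formula for z-interval: E = z* × σ/√n

E = 1.645 × 9.4/√37
  = 1.645 × 1.545350
  = 2.5421

Rounded to 2 decimal places:

2.54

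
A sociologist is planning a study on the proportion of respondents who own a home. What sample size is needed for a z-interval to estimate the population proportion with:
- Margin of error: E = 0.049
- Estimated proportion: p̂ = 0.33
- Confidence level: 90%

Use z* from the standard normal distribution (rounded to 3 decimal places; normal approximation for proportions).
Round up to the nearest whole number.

Using z* for proportion z-interval (normal approximation).

For 90% confidence, z* = 1.645 (from standard normal table)

Sample size formula for proportion z-interval: n = z*²p̂(1-p̂)/E²

n = 1.645² × 0.33 × 0.67 / 0.049²
  = 2.706025 × 0.2211 / 0.002401
  = 249.1887

Round up to the nearest whole number: n = 250

250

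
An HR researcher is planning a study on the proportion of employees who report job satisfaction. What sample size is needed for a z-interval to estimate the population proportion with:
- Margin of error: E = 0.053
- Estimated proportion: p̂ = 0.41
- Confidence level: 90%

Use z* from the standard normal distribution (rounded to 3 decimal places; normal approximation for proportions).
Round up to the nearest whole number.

Using z* for proportion z-interval (normal approximation).

For 90% confidence, z* = 1.645 (from standard normal table)

Sample size formula for proportion z-interval: n = z*²p̂(1-p̂)/E²

n = 1.645² × 0.41 × 0.59 / 0.053²
  = 2.706025 × 0.2419 / 0.002809
  = 233.0322

Round up to the nearest whole number: n = 234

234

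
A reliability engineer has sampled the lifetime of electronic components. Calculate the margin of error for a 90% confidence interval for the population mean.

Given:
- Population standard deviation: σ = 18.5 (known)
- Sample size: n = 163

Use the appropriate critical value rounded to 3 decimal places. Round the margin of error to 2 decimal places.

The population standard deviation σ is known, so use the z-interval margin of error formula.

For 90% confidence, z* = 1.645 (from standard normal table)

Margin of error formula for z-interval: E = z* × σ/√n

E = 1.645 × 18.5/√163
  = 1.645 × 1.449032
  = 2.3837

Rounded to 2 decimal places:

2.38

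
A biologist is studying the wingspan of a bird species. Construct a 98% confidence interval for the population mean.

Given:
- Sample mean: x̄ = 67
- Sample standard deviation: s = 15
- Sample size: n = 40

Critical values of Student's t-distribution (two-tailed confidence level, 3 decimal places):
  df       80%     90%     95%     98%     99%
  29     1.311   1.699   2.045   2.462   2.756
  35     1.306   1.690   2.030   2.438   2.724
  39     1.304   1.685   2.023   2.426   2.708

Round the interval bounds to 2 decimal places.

The population standard deviation σ is unknown (only the sample standard deviation s is given), so use a t-interval with df = n - 1 = 40 - 1 = 39.

For 98% confidence with df = 39, t* = 2.426 (from t-table)

Standard error: SE = s/√n = 15/√40 = 2.371708

Margin of error: E = t* × SE = 2.426 × 2.371708 = 5.7538

T-interval: x̄ ± E = 67 ± 5.7538 = (61.2462, 72.7538)

Rounded to 2 decimal places:

(61.25, 72.75)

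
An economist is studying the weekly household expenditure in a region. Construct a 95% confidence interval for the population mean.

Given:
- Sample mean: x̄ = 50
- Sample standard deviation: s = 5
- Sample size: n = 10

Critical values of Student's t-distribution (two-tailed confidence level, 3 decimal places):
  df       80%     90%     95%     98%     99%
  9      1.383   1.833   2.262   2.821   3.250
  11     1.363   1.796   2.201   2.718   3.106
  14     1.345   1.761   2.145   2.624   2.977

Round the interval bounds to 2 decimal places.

The population standard deviation σ is unknown (only the sample standard deviation s is given), so use a t-interval with df = n - 1 = 10 - 1 = 9.

For 95% confidence with df = 9, t* = 2.262 (from t-table)

Standard error: SE = s/√n = 5/√10 = 1.581139

Margin of error: E = t* × SE = 2.262 × 1.581139 = 3.5765

T-interval: x̄ ± E = 50 ± 3.5765 = (46.4235, 53.5765)

Rounded to 2 decimal places:

(46.42, 53.58)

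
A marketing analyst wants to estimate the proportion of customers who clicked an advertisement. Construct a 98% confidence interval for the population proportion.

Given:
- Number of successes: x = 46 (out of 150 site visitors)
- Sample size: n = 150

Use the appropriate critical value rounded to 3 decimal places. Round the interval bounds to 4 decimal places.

Sample proportion: p̂ = 46/150 = 0.306667

Check conditions for normal approximation:
  np̂ = 46 ≥ 10 ✓
  n(1-p̂) = 104 ≥ 10 ✓

The sample is large enough, so use a z-interval (normal approximation) for the proportion.

For 98% confidence, z* = 2.326 (from standard normal table)

Standard error: SE = √(p̂(1-p̂)/n) = √(0.306667×0.693333/150) = 0.03764946

Margin of error: E = z* × SE = 2.326 × 0.03764946 = 0.087573

Z-interval: p̂ ± E = 0.306667 ± 0.087573 = (0.219094, 0.394239)

Rounded to 4 decimal places:

(0.2191, 0.3942)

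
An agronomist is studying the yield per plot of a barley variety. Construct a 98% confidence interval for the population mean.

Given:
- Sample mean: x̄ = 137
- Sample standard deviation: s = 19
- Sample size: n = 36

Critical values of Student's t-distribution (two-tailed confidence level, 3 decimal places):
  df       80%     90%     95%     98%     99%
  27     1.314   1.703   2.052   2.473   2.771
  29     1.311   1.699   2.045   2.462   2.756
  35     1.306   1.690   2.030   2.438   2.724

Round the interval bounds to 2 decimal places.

The population standard deviation σ is unknown (only the sample standard deviation s is given), so use a t-interval with df = n - 1 = 36 - 1 = 35.

For 98% confidence with df = 35, t* = 2.438 (from t-table)

Standard error: SE = s/√n = 19/√36 = 3.166667

Margin of error: E = t* × SE = 2.438 × 3.166667 = 7.7203

T-interval: x̄ ± E = 137 ± 7.7203 = (129.2797, 144.7203)

Rounded to 2 decimal places:

(129.28, 144.72)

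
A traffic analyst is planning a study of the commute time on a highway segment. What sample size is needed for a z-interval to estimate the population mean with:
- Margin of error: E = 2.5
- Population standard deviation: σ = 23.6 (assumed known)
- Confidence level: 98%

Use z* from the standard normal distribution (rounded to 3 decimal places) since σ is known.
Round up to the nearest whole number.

Using z* since population σ is known (z-interval formula).

For 98% confidence, z* = 2.326 (from standard normal table)

Sample size formula for z-interval: n = (z*σ/E)²

n = (2.326 × 23.6 / 2.5)²
  = (21.957440)²
  = 482.1292

Round up to the nearest whole number: n = 483

483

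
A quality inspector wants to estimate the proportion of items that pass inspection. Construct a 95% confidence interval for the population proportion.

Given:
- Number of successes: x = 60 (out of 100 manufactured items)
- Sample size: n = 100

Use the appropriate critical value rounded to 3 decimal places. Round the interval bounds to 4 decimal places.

Sample proportion: p̂ = 60/100 = 0.600000

Check conditions for normal approximation:
  np̂ = 60 ≥ 10 ✓
  n(1-p̂) = 40 ≥ 10 ✓

The sample is large enough, so use a z-interval (normal approximation) for the proportion.

For 95% confidence, z* = 1.96 (from standard normal table)

Standard error: SE = √(p̂(1-p̂)/n) = √(0.600000×0.400000/100) = 0.04898979

Margin of error: E = z* × SE = 1.96 × 0.04898979 = 0.096020

Z-interval: p̂ ± E = 0.600000 ± 0.096020 = (0.503980, 0.696020)

Rounded to 4 decimal places:

(0.5040, 0.6960)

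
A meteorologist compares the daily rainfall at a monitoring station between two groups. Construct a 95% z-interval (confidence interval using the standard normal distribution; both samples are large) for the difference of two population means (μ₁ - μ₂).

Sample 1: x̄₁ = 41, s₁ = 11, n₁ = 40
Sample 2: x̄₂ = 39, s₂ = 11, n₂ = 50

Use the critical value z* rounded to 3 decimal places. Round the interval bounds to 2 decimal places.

Both samples are large (n₁ = 40 ≥ 30, n₂ = 50 ≥ 30), so a z-interval for the difference of means applies.

Point estimate: x̄₁ - x̄₂ = 41 - 39 = 2

Standard error: SE = √(s₁²/n₁ + s₂²/n₂)
= √(11²/40 + 11²/50)
= √(3.025000 + 2.420000)
= 2.333452

For 95% confidence, z* = 1.96 (from standard normal table)
Margin of error: E = z* × SE = 1.96 × 2.333452 = 4.5736

Z-interval: (x̄₁ - x̄₂) ± E = 2 ± 4.5736 = (-2.5736, 6.5736)

Rounded to 2 decimal places:

(-2.57, 6.57)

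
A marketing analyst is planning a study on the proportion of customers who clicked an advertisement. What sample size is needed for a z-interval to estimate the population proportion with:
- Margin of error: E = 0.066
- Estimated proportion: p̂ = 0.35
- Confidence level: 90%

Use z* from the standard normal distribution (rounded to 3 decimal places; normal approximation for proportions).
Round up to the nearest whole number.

Using z* for proportion z-interval (normal approximation).

For 90% confidence, z* = 1.645 (from standard normal table)

Sample size formula for proportion z-interval: n = z*²p̂(1-p̂)/E²

n = 1.645² × 0.35 × 0.65 / 0.066²
  = 2.706025 × 0.2275 / 0.004356
  = 141.3271

Round up to the nearest whole number: n = 142

142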